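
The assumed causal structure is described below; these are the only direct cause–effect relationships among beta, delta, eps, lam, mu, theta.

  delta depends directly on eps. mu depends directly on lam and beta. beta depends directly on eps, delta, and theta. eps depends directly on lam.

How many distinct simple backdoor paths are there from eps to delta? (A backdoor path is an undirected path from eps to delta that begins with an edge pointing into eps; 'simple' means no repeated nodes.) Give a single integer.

A backdoor path from eps to delta is any simple undirected path whose first edge points into eps (i.e. leaves eps via a parent).
Parents of eps: {lam}.
Enumerating:
  P1: eps <- lam -> mu <- beta <- delta
That exhausts the simple backdoor paths. Count: 1.

1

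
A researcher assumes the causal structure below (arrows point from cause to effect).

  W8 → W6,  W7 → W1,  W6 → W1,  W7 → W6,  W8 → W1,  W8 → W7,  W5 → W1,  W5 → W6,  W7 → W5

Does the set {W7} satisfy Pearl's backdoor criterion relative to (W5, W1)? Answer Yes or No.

Backdoor paths from W5 to W1 (paths whose first edge points into W5):
  P1: W5 <- W7 <- W8 -> W6 -> W1
  P2: W5 <- W7 <- W8 -> W1
  P3: W5 <- W7 -> W6 <- W8 -> W1
  P4: W5 <- W7 -> W6 -> W1
  P5: W5 <- W7 -> W1
Condition 1 (no descendant of W5 in the set): holds — descendants of W5 are {W1, W6}; none are in {W7}.
Condition 2 (every backdoor path blocked by {W7}):
  P1: blocked at chain node W7 ∈ conditioning set.
  P2: blocked at chain node W7 ∈ conditioning set.
  P3: blocked at fork node W7 ∈ conditioning set.
  P4: blocked at fork node W7 ∈ conditioning set.
  P5: blocked at fork node W7 ∈ conditioning set.
{W7} satisfies the backdoor criterion.

Yes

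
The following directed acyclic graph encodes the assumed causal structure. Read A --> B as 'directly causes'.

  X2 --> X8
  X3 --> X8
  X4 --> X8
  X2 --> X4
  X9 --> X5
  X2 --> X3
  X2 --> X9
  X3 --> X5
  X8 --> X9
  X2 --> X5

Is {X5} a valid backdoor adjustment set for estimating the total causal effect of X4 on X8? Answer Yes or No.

No

Backdoor paths from X4 to X8 (paths whose first edge points into X4):
  P1: X4 <- X2 -> X3 -> X8
  P2: X4 <- X2 -> X3 -> X5 <- X9 <- X8
  P3: X4 <- X2 -> X8
  P4: X4 <- X2 -> X9 <- X8
  P5: X4 <- X2 -> X9 -> X5 <- X3 -> X8
  P6: X4 <- X2 -> X5 <- X3 -> X8
  P7: X4 <- X2 -> X5 <- X9 <- X8
Condition 1 (no descendant of X4 in the set): FAILS — X5 is a descendant of X4.
Condition 2 (every backdoor path blocked by {X5}):
  P1: open — no interior node is in the conditioning set.
  P2: open — collider(s) X5 are conditioned on (or have a conditioned descendant) and no non-collider on the path is in the set.
  P3: open — no interior node is in the conditioning set.
  P4: open — collider(s) X9 are conditioned on (or have a conditioned descendant) and no non-collider on the path is in the set.
  P5: open — collider(s) X5 are conditioned on (or have a conditioned descendant) and no non-collider on the path is in the set.
  P6: open — collider(s) X5 are conditioned on (or have a conditioned descendant) and no non-collider on the path is in the set.
  P7: open — collider(s) X5 are conditioned on (or have a conditioned descendant) and no non-collider on the path is in the set.
{X5} does not satisfy the backdoor criterion.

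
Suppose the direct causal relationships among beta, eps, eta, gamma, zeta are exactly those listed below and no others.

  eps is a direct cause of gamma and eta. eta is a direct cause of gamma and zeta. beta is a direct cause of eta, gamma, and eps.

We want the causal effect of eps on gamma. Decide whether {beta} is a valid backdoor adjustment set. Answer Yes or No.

Yes

Backdoor paths from eps to gamma (paths whose first edge points into eps):
  P1: eps <- beta -> eta -> gamma
  P2: eps <- beta -> gamma
Condition 1 (no descendant of eps in the set): holds — descendants of eps are {eta, gamma, zeta}; none are in {beta}.
Condition 2 (every backdoor path blocked by {beta}):
  P1: blocked at fork node beta ∈ conditioning set.
  P2: blocked at fork node beta ∈ conditioning set.
{beta} satisfies the backdoor criterion.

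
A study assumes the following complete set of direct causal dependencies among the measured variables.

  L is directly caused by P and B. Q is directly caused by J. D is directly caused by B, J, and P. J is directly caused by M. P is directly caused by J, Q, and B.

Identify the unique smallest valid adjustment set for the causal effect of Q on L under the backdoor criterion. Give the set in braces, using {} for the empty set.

{J}

Variables eligible for adjustment (non-descendants of Q, excluding Q and L): {B, J, M}.
Backdoor paths from Q to L:
  P1: Q <- J -> P <- B -> L
  P2: Q <- J -> P -> L
  P3: Q <- J -> P -> D <- B -> L
  P4: Q <- J -> D <- B -> P -> L
  P5: Q <- J -> D <- B -> L
  P6: Q <- J -> D <- P <- B -> L
  P7: Q <- J -> D <- P -> L
The empty set is not sufficient: P2 (Q <- J -> P -> L) has no collider blocking it and no conditioned non-collider, so it is open.
Try {J}:
  P1: blocked at fork node J ∈ conditioning set.
  P2: blocked at fork node J ∈ conditioning set.
  P3: blocked at fork node J ∈ conditioning set.
  P4: blocked at fork node J ∈ conditioning set.
  P5: blocked at fork node J ∈ conditioning set.
  P6: blocked at fork node J ∈ conditioning set.
  P7: blocked at fork node J ∈ conditioning set.
{J} contains no descendant of Q and blocks every backdoor path.
No other singleton works — e.g. {M} leaves P2 open — so {J} is the unique smallest valid adjustment set.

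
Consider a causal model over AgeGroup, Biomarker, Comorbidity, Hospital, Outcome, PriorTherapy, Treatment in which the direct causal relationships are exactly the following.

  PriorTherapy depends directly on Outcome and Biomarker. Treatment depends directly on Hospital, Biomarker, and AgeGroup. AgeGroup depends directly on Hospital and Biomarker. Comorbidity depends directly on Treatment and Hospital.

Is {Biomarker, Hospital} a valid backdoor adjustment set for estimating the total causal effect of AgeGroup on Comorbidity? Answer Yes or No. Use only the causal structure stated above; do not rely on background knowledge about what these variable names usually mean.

Backdoor paths from AgeGroup to Comorbidity (paths whose first edge points into AgeGroup):
  P1: AgeGroup <- Hospital -> Treatment -> Comorbidity
  P2: AgeGroup <- Hospital -> Comorbidity
  P3: AgeGroup <- Biomarker -> Treatment <- Hospital -> Comorbidity
  P4: AgeGroup <- Biomarker -> Treatment -> Comorbidity
Condition 1 (no descendant of AgeGroup in the set): holds — descendants of AgeGroup are {Comorbidity, Treatment}; none are in {Biomarker, Hospital}.
Condition 2 (every backdoor path blocked by {Biomarker, Hospital}):
  P1: blocked at fork node Hospital ∈ conditioning set.
  P2: blocked at fork node Hospital ∈ conditioning set.
  P3: blocked at fork node Biomarker ∈ conditioning set.
  P4: blocked at fork node Biomarker ∈ conditioning set.
{Biomarker, Hospital} satisfies the backdoor criterion.

Yes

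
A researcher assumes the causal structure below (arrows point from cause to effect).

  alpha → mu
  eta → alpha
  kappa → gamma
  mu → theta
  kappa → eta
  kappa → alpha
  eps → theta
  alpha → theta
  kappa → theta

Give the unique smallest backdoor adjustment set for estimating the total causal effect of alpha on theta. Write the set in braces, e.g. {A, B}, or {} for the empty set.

Variables eligible for adjustment (non-descendants of alpha, excluding alpha and theta): {eps, eta, gamma, kappa}.
Backdoor paths from alpha to theta:
  P1: alpha <- kappa -> theta
  P2: alpha <- eta <- kappa -> theta
The empty set is not sufficient: P1 (alpha <- kappa -> theta) has no collider blocking it and no conditioned non-collider, so it is open.
Try {kappa}:
  P1: blocked at fork node kappa ∈ conditioning set.
  P2: blocked at fork node kappa ∈ conditioning set.
{kappa} contains no descendant of alpha and blocks every backdoor path.
No other singleton works — e.g. {eps} leaves P1 open — so {kappa} is the unique smallest valid adjustment set.

{kappa}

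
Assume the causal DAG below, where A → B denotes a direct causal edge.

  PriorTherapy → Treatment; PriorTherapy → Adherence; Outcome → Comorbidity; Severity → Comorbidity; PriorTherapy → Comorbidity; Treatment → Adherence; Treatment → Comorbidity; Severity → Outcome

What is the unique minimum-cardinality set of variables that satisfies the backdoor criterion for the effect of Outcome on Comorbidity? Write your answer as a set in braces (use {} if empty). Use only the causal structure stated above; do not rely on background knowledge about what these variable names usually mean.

{Severity}

Variables eligible for adjustment (non-descendants of Outcome, excluding Outcome and Comorbidity): {Adherence, PriorTherapy, Severity, Treatment}.
Backdoor paths from Outcome to Comorbidity:
  P1: Outcome <- Severity -> Comorbidity
The empty set is not sufficient: P1 (Outcome <- Severity -> Comorbidity) has no collider blocking it and no conditioned non-collider, so it is open.
Try {Severity}:
  P1: blocked at fork node Severity ∈ conditioning set.
{Severity} contains no descendant of Outcome and blocks every backdoor path.
No other singleton works — e.g. {PriorTherapy} leaves P1 open — so {Severity} is the unique smallest valid adjustment set.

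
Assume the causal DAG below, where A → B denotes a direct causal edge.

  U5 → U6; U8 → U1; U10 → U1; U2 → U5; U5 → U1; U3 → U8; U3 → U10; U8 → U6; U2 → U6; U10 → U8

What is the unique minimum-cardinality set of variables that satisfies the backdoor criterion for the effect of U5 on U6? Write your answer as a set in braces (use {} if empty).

{U2}

Variables eligible for adjustment (non-descendants of U5, excluding U5 and U6): {U10, U2, U3, U8}.
Backdoor paths from U5 to U6:
  P1: U5 <- U2 -> U6
The empty set is not sufficient: P1 (U5 <- U2 -> U6) has no collider blocking it and no conditioned non-collider, so it is open.
Try {U2}:
  P1: blocked at fork node U2 ∈ conditioning set.
{U2} contains no descendant of U5 and blocks every backdoor path.
No other singleton works — e.g. {U3} leaves P1 open — so {U2} is the unique smallest valid adjustment set.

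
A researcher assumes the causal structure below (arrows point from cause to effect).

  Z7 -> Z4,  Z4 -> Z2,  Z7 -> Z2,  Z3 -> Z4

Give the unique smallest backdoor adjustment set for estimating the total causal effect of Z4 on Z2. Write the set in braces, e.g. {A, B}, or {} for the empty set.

Variables eligible for adjustment (non-descendants of Z4, excluding Z4 and Z2): {Z3, Z7}.
Backdoor paths from Z4 to Z2:
  P1: Z4 <- Z7 -> Z2
The empty set is not sufficient: P1 (Z4 <- Z7 -> Z2) has no collider blocking it and no conditioned non-collider, so it is open.
Try {Z7}:
  P1: blocked at fork node Z7 ∈ conditioning set.
{Z7} contains no descendant of Z4 and blocks every backdoor path.
No other singleton works — e.g. {Z3} leaves P1 open — so {Z7} is the unique smallest valid adjustment set.

{Z7}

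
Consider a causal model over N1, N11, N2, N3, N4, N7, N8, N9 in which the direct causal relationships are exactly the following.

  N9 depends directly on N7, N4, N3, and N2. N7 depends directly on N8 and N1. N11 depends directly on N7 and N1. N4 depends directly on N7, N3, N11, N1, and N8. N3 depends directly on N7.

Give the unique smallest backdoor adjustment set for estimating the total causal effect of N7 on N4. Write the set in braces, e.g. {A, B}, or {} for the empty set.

Variables eligible for adjustment (non-descendants of N7, excluding N7 and N4): {N1, N2, N8}.
Backdoor paths from N7 to N4:
  P1: N7 <- N8 -> N4
  P2: N7 <- N1 -> N11 -> N4
  P3: N7 <- N1 -> N4
The empty set is not sufficient: P1 (N7 <- N8 -> N4) has no collider blocking it and no conditioned non-collider, so it is open.
Try {N1, N8}:
  P1: blocked at fork node N8 ∈ conditioning set.
  P2: blocked at fork node N1 ∈ conditioning set.
  P3: blocked at fork node N1 ∈ conditioning set.
{N1, N8} contains no descendant of N7 and blocks every backdoor path.
Every element of {N1, N8} is needed (dropping N1 leaves P2 open; dropping N8 leaves P1 open), so no proper subset is valid.
Among all size-2 subsets of the eligible variables, only {N1, N8} blocks every backdoor path, so it is the unique smallest valid adjustment set.

{N1, N8}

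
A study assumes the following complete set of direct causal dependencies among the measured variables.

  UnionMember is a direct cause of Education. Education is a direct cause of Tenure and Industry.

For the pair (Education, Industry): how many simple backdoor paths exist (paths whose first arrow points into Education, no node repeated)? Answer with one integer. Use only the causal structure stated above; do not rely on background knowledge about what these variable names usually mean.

A backdoor path from Education to Industry is any simple undirected path whose first edge points into Education (i.e. leaves Education via a parent).
Parents of Education: {UnionMember}.
No simple path from any parent of Education reaches Industry without revisiting Education, so there are no backdoor paths.

0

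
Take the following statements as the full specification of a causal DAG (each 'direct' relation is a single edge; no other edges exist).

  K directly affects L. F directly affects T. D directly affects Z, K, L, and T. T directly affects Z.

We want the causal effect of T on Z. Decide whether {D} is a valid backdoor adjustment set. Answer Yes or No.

Yes

Backdoor paths from T to Z (paths whose first edge points into T):
  P1: T <- D -> Z
Condition 1 (no descendant of T in the set): holds — descendants of T are {Z}; none are in {D}.
Condition 2 (every backdoor path blocked by {D}):
  P1: blocked at fork node D ∈ conditioning set.
{D} satisfies the backdoor criterion.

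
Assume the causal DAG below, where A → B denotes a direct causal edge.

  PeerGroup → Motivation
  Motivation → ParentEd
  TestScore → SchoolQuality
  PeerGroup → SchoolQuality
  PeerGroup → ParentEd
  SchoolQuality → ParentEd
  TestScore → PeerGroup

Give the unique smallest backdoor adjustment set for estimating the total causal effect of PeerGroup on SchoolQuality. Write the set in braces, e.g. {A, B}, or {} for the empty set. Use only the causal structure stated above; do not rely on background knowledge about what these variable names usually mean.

{TestScore}

Variables eligible for adjustment (non-descendants of PeerGroup, excluding PeerGroup and SchoolQuality): {TestScore}.
Backdoor paths from PeerGroup to SchoolQuality:
  P1: PeerGroup <- TestScore -> SchoolQuality
The empty set is not sufficient: P1 (PeerGroup <- TestScore -> SchoolQuality) has no collider blocking it and no conditioned non-collider, so it is open.
Try {TestScore}:
  P1: blocked at fork node TestScore ∈ conditioning set.
{TestScore} contains no descendant of PeerGroup and blocks every backdoor path.
{TestScore} is the unique smallest valid adjustment set.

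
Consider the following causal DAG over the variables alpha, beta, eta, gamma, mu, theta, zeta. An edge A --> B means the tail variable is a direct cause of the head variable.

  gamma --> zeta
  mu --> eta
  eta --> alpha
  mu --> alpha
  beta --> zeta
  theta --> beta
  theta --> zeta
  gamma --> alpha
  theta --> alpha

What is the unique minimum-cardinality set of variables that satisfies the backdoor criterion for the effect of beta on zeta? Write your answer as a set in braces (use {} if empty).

{theta}

Variables eligible for adjustment (non-descendants of beta, excluding beta and zeta): {alpha, eta, gamma, mu, theta}.
Backdoor paths from beta to zeta:
  P1: beta <- theta -> alpha <- gamma -> zeta
  P2: beta <- theta -> zeta
The empty set is not sufficient: P2 (beta <- theta -> zeta) has no collider blocking it and no conditioned non-collider, so it is open.
Try {theta}:
  P1: blocked at fork node theta ∈ conditioning set.
  P2: blocked at fork node theta ∈ conditioning set.
{theta} contains no descendant of beta and blocks every backdoor path.
No other singleton works — e.g. {mu} leaves P2 open — so {theta} is the unique smallest valid adjustment set.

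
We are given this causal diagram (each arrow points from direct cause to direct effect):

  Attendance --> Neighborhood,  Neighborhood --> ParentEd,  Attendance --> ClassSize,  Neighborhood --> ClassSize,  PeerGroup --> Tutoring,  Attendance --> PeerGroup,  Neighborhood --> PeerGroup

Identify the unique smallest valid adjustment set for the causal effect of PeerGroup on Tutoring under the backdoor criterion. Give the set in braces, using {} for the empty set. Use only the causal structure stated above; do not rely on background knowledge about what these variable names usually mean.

{}

Variables eligible for adjustment (non-descendants of PeerGroup, excluding PeerGroup and Tutoring): {Attendance, ClassSize, Neighborhood, ParentEd}.
Backdoor paths from PeerGroup to Tutoring:
  (none)
With no backdoor paths the empty set already satisfies the criterion, and it is trivially minimal.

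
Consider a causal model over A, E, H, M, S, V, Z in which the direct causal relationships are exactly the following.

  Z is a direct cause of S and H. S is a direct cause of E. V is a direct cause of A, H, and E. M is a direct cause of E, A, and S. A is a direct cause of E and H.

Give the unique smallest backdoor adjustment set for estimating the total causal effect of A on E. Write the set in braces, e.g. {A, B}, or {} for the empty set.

Variables eligible for adjustment (non-descendants of A, excluding A and E): {M, S, V, Z}.
Backdoor paths from A to E:
  P1: A <- M -> S <- Z -> H <- V -> E
  P2: A <- M -> S -> E
  P3: A <- M -> E
  P4: A <- V -> H <- Z -> S <- M -> E
  P5: A <- V -> H <- Z -> S -> E
  P6: A <- V -> E
The empty set is not sufficient: P2 (A <- M -> S -> E) has no collider blocking it and no conditioned non-collider, so it is open.
Try {M, V}:
  P1: blocked at fork node M ∈ conditioning set.
  P2: blocked at fork node M ∈ conditioning set.
  P3: blocked at fork node M ∈ conditioning set.
  P4: blocked at fork node V ∈ conditioning set.
  P5: blocked at fork node V ∈ conditioning set.
  P6: blocked at fork node V ∈ conditioning set.
{M, V} contains no descendant of A and blocks every backdoor path.
Every element of {M, V} is needed (dropping M leaves P2 open; dropping V leaves P6 open), so no proper subset is valid.
Among all size-2 subsets of the eligible variables, only {M, V} blocks every backdoor path, so it is the unique smallest valid adjustment set.

{M, V}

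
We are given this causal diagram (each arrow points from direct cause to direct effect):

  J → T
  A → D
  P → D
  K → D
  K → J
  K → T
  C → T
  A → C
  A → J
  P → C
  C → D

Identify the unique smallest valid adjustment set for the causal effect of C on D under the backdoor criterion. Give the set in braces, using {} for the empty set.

Variables eligible for adjustment (non-descendants of C, excluding C and D): {A, J, K, P}.
Backdoor paths from C to D:
  P1: C <- A -> J <- K -> D
  P2: C <- A -> J -> T <- K -> D
  P3: C <- A -> D
  P4: C <- P -> D
The empty set is not sufficient: P3 (C <- A -> D) has no collider blocking it and no conditioned non-collider, so it is open.
Try {A, P}:
  P1: blocked at fork node A ∈ conditioning set.
  P2: blocked at fork node A ∈ conditioning set.
  P3: blocked at fork node A ∈ conditioning set.
  P4: blocked at fork node P ∈ conditioning set.
{A, P} contains no descendant of C and blocks every backdoor path.
Every element of {A, P} is needed (dropping A leaves P3 open; dropping P leaves P4 open), so no proper subset is valid.
Among all size-2 subsets of the eligible variables, only {A, P} blocks every backdoor path, so it is the unique smallest valid adjustment set.

{A, P}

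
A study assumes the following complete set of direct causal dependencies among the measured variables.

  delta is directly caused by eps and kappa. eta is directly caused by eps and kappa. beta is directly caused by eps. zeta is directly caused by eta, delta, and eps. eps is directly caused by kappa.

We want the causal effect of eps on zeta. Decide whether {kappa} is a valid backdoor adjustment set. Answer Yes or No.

Backdoor paths from eps to zeta (paths whose first edge points into eps):
  P1: eps <- kappa -> eta -> zeta
  P2: eps <- kappa -> delta -> zeta
Condition 1 (no descendant of eps in the set): holds — descendants of eps are {beta, delta, eta, zeta}; none are in {kappa}.
Condition 2 (every backdoor path blocked by {kappa}):
  P1: blocked at fork node kappa ∈ conditioning set.
  P2: blocked at fork node kappa ∈ conditioning set.
{kappa} satisfies the backdoor criterion.

Yes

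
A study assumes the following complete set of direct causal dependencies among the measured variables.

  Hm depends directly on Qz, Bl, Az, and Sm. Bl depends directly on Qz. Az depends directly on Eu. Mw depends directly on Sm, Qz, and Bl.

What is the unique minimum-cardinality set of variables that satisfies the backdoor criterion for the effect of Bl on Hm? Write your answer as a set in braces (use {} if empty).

Variables eligible for adjustment (non-descendants of Bl, excluding Bl and Hm): {Az, Eu, Qz, Sm}.
Backdoor paths from Bl to Hm:
  P1: Bl <- Qz -> Hm
  P2: Bl <- Qz -> Mw <- Sm -> Hm
The empty set is not sufficient: P1 (Bl <- Qz -> Hm) has no collider blocking it and no conditioned non-collider, so it is open.
Try {Qz}:
  P1: blocked at fork node Qz ∈ conditioning set.
  P2: blocked at fork node Qz ∈ conditioning set.
{Qz} contains no descendant of Bl and blocks every backdoor path.
No other singleton works — e.g. {Eu} leaves P1 open — so {Qz} is the unique smallest valid adjustment set.

{Qz}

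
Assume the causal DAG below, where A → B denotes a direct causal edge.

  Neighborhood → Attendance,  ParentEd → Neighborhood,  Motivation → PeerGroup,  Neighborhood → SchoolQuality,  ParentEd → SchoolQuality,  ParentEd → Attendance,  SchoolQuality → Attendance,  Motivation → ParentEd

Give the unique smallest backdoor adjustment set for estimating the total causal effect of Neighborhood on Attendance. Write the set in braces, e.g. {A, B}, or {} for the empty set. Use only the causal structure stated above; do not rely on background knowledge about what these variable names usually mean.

Variables eligible for adjustment (non-descendants of Neighborhood, excluding Neighborhood and Attendance): {Motivation, ParentEd, PeerGroup}.
Backdoor paths from Neighborhood to Attendance:
  P1: Neighborhood <- ParentEd -> SchoolQuality -> Attendance
  P2: Neighborhood <- ParentEd -> Attendance
The empty set is not sufficient: P1 (Neighborhood <- ParentEd -> SchoolQuality -> Attendance) has no collider blocking it and no conditioned non-collider, so it is open.
Try {ParentEd}:
  P1: blocked at fork node ParentEd ∈ conditioning set.
  P2: blocked at fork node ParentEd ∈ conditioning set.
{ParentEd} contains no descendant of Neighborhood and blocks every backdoor path.
No other singleton works — e.g. {Motivation} leaves P1 open — so {ParentEd} is the unique smallest valid adjustment set.

{ParentEd}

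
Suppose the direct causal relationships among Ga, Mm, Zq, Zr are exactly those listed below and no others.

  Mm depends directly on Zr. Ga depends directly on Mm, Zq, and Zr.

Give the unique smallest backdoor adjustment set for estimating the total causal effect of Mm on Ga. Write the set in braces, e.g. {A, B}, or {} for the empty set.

{Zr}

Variables eligible for adjustment (non-descendants of Mm, excluding Mm and Ga): {Zq, Zr}.
Backdoor paths from Mm to Ga:
  P1: Mm <- Zr -> Ga
The empty set is not sufficient: P1 (Mm <- Zr -> Ga) has no collider blocking it and no conditioned non-collider, so it is open.
Try {Zr}:
  P1: blocked at fork node Zr ∈ conditioning set.
{Zr} contains no descendant of Mm and blocks every backdoor path.
No other singleton works — e.g. {Zq} leaves P1 open — so {Zr} is the unique smallest valid adjustment set.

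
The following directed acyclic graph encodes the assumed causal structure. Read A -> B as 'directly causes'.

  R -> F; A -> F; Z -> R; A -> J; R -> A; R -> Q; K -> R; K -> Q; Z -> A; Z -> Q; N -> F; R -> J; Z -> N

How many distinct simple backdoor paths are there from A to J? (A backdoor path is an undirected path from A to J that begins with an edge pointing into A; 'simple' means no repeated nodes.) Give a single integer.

5

A backdoor path from A to J is any simple undirected path whose first edge points into A (i.e. leaves A via a parent).
Parents of A: {R, Z}.
Enumerating:
  P1: A <- Z -> R -> J
  P2: A <- Z -> N -> F <- R -> J
  P3: A <- Z -> Q <- K -> R -> J
  P4: A <- Z -> Q <- R -> J
  P5: A <- R -> J
That exhausts the simple backdoor paths. Count: 5.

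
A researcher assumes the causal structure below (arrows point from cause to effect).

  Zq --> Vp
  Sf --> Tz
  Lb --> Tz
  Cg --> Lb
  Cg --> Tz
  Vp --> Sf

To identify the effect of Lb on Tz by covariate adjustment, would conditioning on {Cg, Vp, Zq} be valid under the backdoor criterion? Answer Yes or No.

Backdoor paths from Lb to Tz (paths whose first edge points into Lb):
  P1: Lb <- Cg -> Tz
Condition 1 (no descendant of Lb in the set): holds — descendants of Lb are {Tz}; none are in {Cg, Vp, Zq}.
Condition 2 (every backdoor path blocked by {Cg, Vp, Zq}):
  P1: blocked at fork node Cg ∈ conditioning set.
{Cg, Vp, Zq} satisfies the backdoor criterion.

Yes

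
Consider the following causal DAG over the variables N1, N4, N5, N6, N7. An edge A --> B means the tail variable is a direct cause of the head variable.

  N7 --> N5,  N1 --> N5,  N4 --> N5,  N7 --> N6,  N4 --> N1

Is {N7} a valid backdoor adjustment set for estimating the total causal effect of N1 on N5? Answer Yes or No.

Backdoor paths from N1 to N5 (paths whose first edge points into N1):
  P1: N1 <- N4 -> N5
Condition 1 (no descendant of N1 in the set): holds — descendants of N1 are {N5}; none are in {N7}.
Condition 2 (every backdoor path blocked by {N7}):
  P1: open — no interior node is in the conditioning set.
{N7} does not satisfy the backdoor criterion.

No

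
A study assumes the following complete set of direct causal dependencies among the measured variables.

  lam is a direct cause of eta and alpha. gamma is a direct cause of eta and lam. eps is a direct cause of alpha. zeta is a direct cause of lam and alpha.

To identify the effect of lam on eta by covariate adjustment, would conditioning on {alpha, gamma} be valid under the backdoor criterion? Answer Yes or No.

Backdoor paths from lam to eta (paths whose first edge points into lam):
  P1: lam <- gamma -> eta
Condition 1 (no descendant of lam in the set): FAILS — alpha is a descendant of lam.
Condition 2 (every backdoor path blocked by {alpha, gamma}):
  P1: blocked at fork node gamma ∈ conditioning set.
{alpha, gamma} does not satisfy the backdoor criterion.

No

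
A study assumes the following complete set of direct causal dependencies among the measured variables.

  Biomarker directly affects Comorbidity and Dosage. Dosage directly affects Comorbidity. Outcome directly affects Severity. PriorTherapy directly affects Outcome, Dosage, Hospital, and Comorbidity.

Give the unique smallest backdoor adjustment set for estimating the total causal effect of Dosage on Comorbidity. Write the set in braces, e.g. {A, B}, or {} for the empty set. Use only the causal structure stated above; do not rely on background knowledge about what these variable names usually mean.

{Biomarker, PriorTherapy}

Variables eligible for adjustment (non-descendants of Dosage, excluding Dosage and Comorbidity): {Biomarker, Hospital, Outcome, PriorTherapy, Severity}.
Backdoor paths from Dosage to Comorbidity:
  P1: Dosage <- PriorTherapy -> Comorbidity
  P2: Dosage <- Biomarker -> Comorbidity
The empty set is not sufficient: P1 (Dosage <- PriorTherapy -> Comorbidity) has no collider blocking it and no conditioned non-collider, so it is open.
Try {Biomarker, PriorTherapy}:
  P1: blocked at fork node PriorTherapy ∈ conditioning set.
  P2: blocked at fork node Biomarker ∈ conditioning set.
{Biomarker, PriorTherapy} contains no descendant of Dosage and blocks every backdoor path.
Every element of {Biomarker, PriorTherapy} is needed (dropping Biomarker leaves P2 open; dropping PriorTherapy leaves P1 open), so no proper subset is valid.
Among all size-2 subsets of the eligible variables, only {Biomarker, PriorTherapy} blocks every backdoor path, so it is the unique smallest valid adjustment set.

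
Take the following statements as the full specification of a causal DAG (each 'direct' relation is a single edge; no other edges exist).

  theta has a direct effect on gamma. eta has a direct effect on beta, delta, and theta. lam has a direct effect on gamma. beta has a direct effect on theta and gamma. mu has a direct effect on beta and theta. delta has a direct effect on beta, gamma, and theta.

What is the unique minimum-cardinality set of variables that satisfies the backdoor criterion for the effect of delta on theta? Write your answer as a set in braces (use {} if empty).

{eta}

Variables eligible for adjustment (non-descendants of delta, excluding delta and theta): {eta, lam, mu}.
Backdoor paths from delta to theta:
  P1: delta <- eta -> beta <- mu -> theta
  P2: delta <- eta -> beta -> theta
  P3: delta <- eta -> beta -> gamma <- theta
  P4: delta <- eta -> theta
The empty set is not sufficient: P2 (delta <- eta -> beta -> theta) has no collider blocking it and no conditioned non-collider, so it is open.
Try {eta}:
  P1: blocked at fork node eta ∈ conditioning set.
  P2: blocked at fork node eta ∈ conditioning set.
  P3: blocked at fork node eta ∈ conditioning set.
  P4: blocked at fork node eta ∈ conditioning set.
{eta} contains no descendant of delta and blocks every backdoor path.
No other singleton works — e.g. {mu} leaves P2 open — so {eta} is the unique smallest valid adjustment set.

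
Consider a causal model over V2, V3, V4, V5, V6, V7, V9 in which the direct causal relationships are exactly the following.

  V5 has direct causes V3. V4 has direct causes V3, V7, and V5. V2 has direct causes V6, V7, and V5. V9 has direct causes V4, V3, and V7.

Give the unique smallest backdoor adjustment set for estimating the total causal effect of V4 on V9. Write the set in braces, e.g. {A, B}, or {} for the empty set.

{V3, V7}

Variables eligible for adjustment (non-descendants of V4, excluding V4 and V9): {V2, V3, V5, V6, V7}.
Backdoor paths from V4 to V9:
  P1: V4 <- V3 -> V5 -> V2 <- V7 -> V9
  P2: V4 <- V3 -> V9
  P3: V4 <- V7 -> V2 <- V5 <- V3 -> V9
  P4: V4 <- V7 -> V9
  P5: V4 <- V5 <- V3 -> V9
  P6: V4 <- V5 -> V2 <- V7 -> V9
The empty set is not sufficient: P2 (V4 <- V3 -> V9) has no collider blocking it and no conditioned non-collider, so it is open.
Try {V3, V7}:
  P1: blocked at fork node V3 ∈ conditioning set.
  P2: blocked at fork node V3 ∈ conditioning set.
  P3: blocked at fork node V7 ∈ conditioning set.
  P4: blocked at fork node V7 ∈ conditioning set.
  P5: blocked at fork node V3 ∈ conditioning set.
  P6: blocked at collider V2 (neither it nor any descendant is in the conditioning set).
{V3, V7} contains no descendant of V4 and blocks every backdoor path.
Every element of {V3, V7} is needed (dropping V3 leaves P2 open; dropping V7 leaves P4 open), so no proper subset is valid.
Among all size-2 subsets of the eligible variables, only {V3, V7} blocks every backdoor path, so it is the unique smallest valid adjustment set.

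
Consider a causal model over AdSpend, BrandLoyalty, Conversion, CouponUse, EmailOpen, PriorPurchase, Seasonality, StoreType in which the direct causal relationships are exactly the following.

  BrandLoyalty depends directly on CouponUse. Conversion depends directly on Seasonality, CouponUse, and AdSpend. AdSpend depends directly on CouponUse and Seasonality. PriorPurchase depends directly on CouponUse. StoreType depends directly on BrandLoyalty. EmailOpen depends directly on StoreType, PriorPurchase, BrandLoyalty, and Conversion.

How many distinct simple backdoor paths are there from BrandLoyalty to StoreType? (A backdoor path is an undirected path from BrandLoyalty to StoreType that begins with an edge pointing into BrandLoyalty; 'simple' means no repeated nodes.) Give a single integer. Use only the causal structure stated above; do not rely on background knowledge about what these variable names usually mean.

4

A backdoor path from BrandLoyalty to StoreType is any simple undirected path whose first edge points into BrandLoyalty (i.e. leaves BrandLoyalty via a parent).
Parents of BrandLoyalty: {CouponUse}.
Enumerating:
  P1: BrandLoyalty <- CouponUse -> PriorPurchase -> EmailOpen <- StoreType
  P2: BrandLoyalty <- CouponUse -> AdSpend <- Seasonality -> Conversion -> EmailOpen <- StoreType
  P3: BrandLoyalty <- CouponUse -> AdSpend -> Conversion -> EmailOpen <- StoreType
  P4: BrandLoyalty <- CouponUse -> Conversion -> EmailOpen <- StoreType
That exhausts the simple backdoor paths. Count: 4.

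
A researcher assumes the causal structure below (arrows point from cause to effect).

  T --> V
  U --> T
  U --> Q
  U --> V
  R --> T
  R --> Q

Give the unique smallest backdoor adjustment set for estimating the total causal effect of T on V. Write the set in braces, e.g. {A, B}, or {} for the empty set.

{U}

Variables eligible for adjustment (non-descendants of T, excluding T and V): {Q, R, U}.
Backdoor paths from T to V:
  P1: T <- U -> V
  P2: T <- R -> Q <- U -> V
The empty set is not sufficient: P1 (T <- U -> V) has no collider blocking it and no conditioned non-collider, so it is open.
Try {U}:
  P1: blocked at fork node U ∈ conditioning set.
  P2: blocked at collider Q (neither it nor any descendant is in the conditioning set).
{U} contains no descendant of T and blocks every backdoor path.
No other singleton works — e.g. {R} leaves P1 open — so {U} is the unique smallest valid adjustment set.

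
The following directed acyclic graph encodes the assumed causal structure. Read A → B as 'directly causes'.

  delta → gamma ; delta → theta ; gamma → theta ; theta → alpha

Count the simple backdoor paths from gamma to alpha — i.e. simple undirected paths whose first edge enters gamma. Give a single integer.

1

A backdoor path from gamma to alpha is any simple undirected path whose first edge points into gamma (i.e. leaves gamma via a parent).
Parents of gamma: {delta}.
Enumerating:
  P1: gamma <- delta -> theta -> alpha
That exhausts the simple backdoor paths. Count: 1.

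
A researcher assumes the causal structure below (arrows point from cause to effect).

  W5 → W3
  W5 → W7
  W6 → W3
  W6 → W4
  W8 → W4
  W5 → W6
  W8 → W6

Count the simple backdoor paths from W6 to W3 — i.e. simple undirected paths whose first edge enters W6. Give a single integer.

1

A backdoor path from W6 to W3 is any simple undirected path whose first edge points into W6 (i.e. leaves W6 via a parent).
Parents of W6: {W5, W8}.
Enumerating:
  P1: W6 <- W5 -> W3
That exhausts the simple backdoor paths. Count: 1.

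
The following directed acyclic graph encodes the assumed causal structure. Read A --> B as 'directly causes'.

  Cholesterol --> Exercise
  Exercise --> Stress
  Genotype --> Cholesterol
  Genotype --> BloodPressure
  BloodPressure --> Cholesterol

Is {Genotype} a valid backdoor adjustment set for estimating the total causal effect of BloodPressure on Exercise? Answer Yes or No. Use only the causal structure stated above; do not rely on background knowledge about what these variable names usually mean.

Backdoor paths from BloodPressure to Exercise (paths whose first edge points into BloodPressure):
  P1: BloodPressure <- Genotype -> Cholesterol -> Exercise
Condition 1 (no descendant of BloodPressure in the set): holds — descendants of BloodPressure are {Cholesterol, Exercise, Stress}; none are in {Genotype}.
Condition 2 (every backdoor path blocked by {Genotype}):
  P1: blocked at fork node Genotype ∈ conditioning set.
{Genotype} satisfies the backdoor criterion.

Yes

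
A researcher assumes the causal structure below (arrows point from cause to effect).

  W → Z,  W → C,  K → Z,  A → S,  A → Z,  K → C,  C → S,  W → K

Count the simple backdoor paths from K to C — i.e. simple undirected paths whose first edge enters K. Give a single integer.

A backdoor path from K to C is any simple undirected path whose first edge points into K (i.e. leaves K via a parent).
Parents of K: {W}.
Enumerating:
  P1: K <- W -> Z <- A -> S <- C
  P2: K <- W -> C
That exhausts the simple backdoor paths. Count: 2.

2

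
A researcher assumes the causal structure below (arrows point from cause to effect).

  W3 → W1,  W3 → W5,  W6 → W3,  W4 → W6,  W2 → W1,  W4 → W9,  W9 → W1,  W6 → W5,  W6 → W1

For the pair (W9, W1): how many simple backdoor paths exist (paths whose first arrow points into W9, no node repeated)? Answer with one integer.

A backdoor path from W9 to W1 is any simple undirected path whose first edge points into W9 (i.e. leaves W9 via a parent).
Parents of W9: {W4}.
Enumerating:
  P1: W9 <- W4 -> W6 -> W3 -> W1
  P2: W9 <- W4 -> W6 -> W5 <- W3 -> W1
  P3: W9 <- W4 -> W6 -> W1
That exhausts the simple backdoor paths. Count: 3.

3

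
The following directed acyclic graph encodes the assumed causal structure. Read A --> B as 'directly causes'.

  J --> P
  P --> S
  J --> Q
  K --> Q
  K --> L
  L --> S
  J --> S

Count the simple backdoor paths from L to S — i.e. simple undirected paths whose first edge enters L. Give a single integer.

A backdoor path from L to S is any simple undirected path whose first edge points into L (i.e. leaves L via a parent).
Parents of L: {K}.
Enumerating:
  P1: L <- K -> Q <- J -> P -> S
  P2: L <- K -> Q <- J -> S
That exhausts the simple backdoor paths. Count: 2.

2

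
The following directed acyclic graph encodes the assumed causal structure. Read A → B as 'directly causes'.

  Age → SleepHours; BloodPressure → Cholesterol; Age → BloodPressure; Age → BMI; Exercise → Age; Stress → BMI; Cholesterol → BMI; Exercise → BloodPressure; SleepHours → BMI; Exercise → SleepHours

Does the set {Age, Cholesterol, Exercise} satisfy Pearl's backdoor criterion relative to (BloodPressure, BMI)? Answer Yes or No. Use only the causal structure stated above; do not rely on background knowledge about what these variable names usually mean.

No

Backdoor paths from BloodPressure to BMI (paths whose first edge points into BloodPressure):
  P1: BloodPressure <- Exercise -> Age -> SleepHours -> BMI
  P2: BloodPressure <- Exercise -> Age -> BMI
  P3: BloodPressure <- Exercise -> SleepHours <- Age -> BMI
  P4: BloodPressure <- Exercise -> SleepHours -> BMI
  P5: BloodPressure <- Age <- Exercise -> SleepHours -> BMI
  P6: BloodPressure <- Age -> SleepHours -> BMI
  P7: BloodPressure <- Age -> BMI
Condition 1 (no descendant of BloodPressure in the set): FAILS — Cholesterol is a descendant of BloodPressure.
Condition 2 (every backdoor path blocked by {Age, Cholesterol, Exercise}):
  P1: blocked at fork node Exercise ∈ conditioning set.
  P2: blocked at fork node Exercise ∈ conditioning set.
  P3: blocked at fork node Exercise ∈ conditioning set.
  P4: blocked at fork node Exercise ∈ conditioning set.
  P5: blocked at chain node Age ∈ conditioning set.
  P6: blocked at fork node Age ∈ conditioning set.
  P7: blocked at fork node Age ∈ conditioning set.
{Age, Cholesterol, Exercise} does not satisfy the backdoor criterion.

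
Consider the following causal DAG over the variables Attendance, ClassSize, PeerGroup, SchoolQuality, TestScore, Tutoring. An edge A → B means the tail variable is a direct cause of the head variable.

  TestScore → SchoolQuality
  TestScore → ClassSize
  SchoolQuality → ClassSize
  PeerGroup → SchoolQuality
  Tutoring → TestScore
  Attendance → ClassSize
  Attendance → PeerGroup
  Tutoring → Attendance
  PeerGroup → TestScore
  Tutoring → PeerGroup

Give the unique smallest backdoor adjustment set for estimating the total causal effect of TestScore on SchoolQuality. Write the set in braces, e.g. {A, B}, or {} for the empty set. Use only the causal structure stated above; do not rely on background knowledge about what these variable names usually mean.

{PeerGroup}

Variables eligible for adjustment (non-descendants of TestScore, excluding TestScore and SchoolQuality): {Attendance, PeerGroup, Tutoring}.
Backdoor paths from TestScore to SchoolQuality:
  P1: TestScore <- Tutoring -> Attendance -> PeerGroup -> SchoolQuality
  P2: TestScore <- Tutoring -> Attendance -> ClassSize <- SchoolQuality
  P3: TestScore <- Tutoring -> PeerGroup <- Attendance -> ClassSize <- SchoolQuality
  P4: TestScore <- Tutoring -> PeerGroup -> SchoolQuality
  P5: TestScore <- PeerGroup <- Tutoring -> Attendance -> ClassSize <- SchoolQuality
  P6: TestScore <- PeerGroup <- Attendance -> ClassSize <- SchoolQuality
  P7: TestScore <- PeerGroup -> SchoolQuality
The empty set is not sufficient: P1 (TestScore <- Tutoring -> Attendance -> PeerGroup -> SchoolQuality) has no collider blocking it and no conditioned non-collider, so it is open.
Try {PeerGroup}:
  P1: blocked at chain node PeerGroup ∈ conditioning set.
  P2: blocked at collider ClassSize (neither it nor any descendant is in the conditioning set).
  P3: blocked at collider ClassSize (neither it nor any descendant is in the conditioning set).
  P4: blocked at chain node PeerGroup ∈ conditioning set.
  P5: blocked at chain node PeerGroup ∈ conditioning set.
  P6: blocked at chain node PeerGroup ∈ conditioning set.
  P7: blocked at fork node PeerGroup ∈ conditioning set.
{PeerGroup} contains no descendant of TestScore and blocks every backdoor path.
No other singleton works — e.g. {Tutoring} leaves P7 open — so {PeerGroup} is the unique smallest valid adjustment set.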